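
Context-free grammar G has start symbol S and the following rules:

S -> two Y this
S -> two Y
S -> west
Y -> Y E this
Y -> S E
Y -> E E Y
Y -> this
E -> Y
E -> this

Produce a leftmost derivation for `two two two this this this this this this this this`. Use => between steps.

S => two Y this   [S -> two Y this]
two Y this => two S E this   [Y -> S E]
two S E this => two two Y this E this   [S -> two Y this]
two two Y this E this => two two Y E this this E this   [Y -> Y E this]
two two Y E this this E this => two two S E E this this E this   [Y -> S E]
two two S E E this this E this => two two two Y this E E this this E this   [S -> two Y this]
two two two Y this E E this this E this => two two two this this E E this this E this   [Y -> this]
two two two this this E E this this E this => two two two this this this E this this E this   [E -> this]
two two two this this this E this this E this => two two two this this this this this this E this   [E -> this]
two two two this this this this this this E this => two two two this this this this this this this this   [E -> this]

S => two Y this => two S E this => two two Y this E this => two two Y E this this E this => two two S E E this this E this => two two two Y this E E this this E this => two two two this this E E this this E this => two two two this this this E this this E this => two two two this this this this this this E this => two two two this this this this this this this this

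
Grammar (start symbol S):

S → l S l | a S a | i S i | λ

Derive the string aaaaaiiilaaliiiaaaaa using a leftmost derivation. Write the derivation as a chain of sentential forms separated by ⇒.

S ⇒ aSa ⇒ aaSaa ⇒ aaaSaaa ⇒ aaaaSaaaa ⇒ aaaaaSaaaaa ⇒ aaaaaiSiaaaaa ⇒ aaaaaiiSiiaaaaa ⇒ aaaaaiiiSiiiaaaaa ⇒ aaaaaiiilSliiiaaaaa ⇒ aaaaaiiilaSaliiiaaaaa ⇒ aaaaaiiilaaliiiaaaaa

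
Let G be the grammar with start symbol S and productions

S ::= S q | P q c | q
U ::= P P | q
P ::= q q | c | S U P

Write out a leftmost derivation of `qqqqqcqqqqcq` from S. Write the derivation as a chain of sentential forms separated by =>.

S => Sq => Pqcq => SUPqcq => PqcUPqcq => SUPqcUPqcq => qUPqcUPqcq => qqPqcUPqcq => qqqqqcUPqcq => qqqqqcqPqcq => qqqqqcqqqqcq

S => Sq   [S ::= S q]
Sq => Pqcq   [S ::= P q c]
Pqcq => SUPqcq   [P ::= S U P]
SUPqcq => PqcUPqcq   [S ::= P q c]
PqcUPqcq => SUPqcUPqcq   [P ::= S U P]
SUPqcUPqcq => qUPqcUPqcq   [S ::= q]
qUPqcUPqcq => qqPqcUPqcq   [U ::= q]
qqPqcUPqcq => qqqqqcUPqcq   [P ::= q q]
qqqqqcUPqcq => qqqqqcqPqcq   [U ::= q]
qqqqqcqPqcq => qqqqqcqqqqcq   [P ::= q q]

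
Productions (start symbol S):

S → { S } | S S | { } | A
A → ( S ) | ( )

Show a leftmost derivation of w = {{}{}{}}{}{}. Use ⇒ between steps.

S⇒SS⇒SSS⇒{S}SS⇒{SS}SS⇒{SSS}SS⇒{{}SS}SS⇒{{}{}S}SS⇒{{}{}{}}SS⇒{{}{}{}}{}S⇒{{}{}{}}{}{}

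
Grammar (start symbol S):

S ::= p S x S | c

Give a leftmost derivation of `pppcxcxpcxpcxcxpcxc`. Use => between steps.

S => pSxS   [S ::= p S x S]
pSxS => ppSxSxS   [S ::= p S x S]
ppSxSxS => pppSxSxSxS   [S ::= p S x S]
pppSxSxSxS => pppcxSxSxS   [S ::= c]
pppcxSxSxS => pppcxcxSxS   [S ::= c]
pppcxcxSxS => pppcxcxpSxSxS   [S ::= p S x S]
pppcxcxpSxSxS => pppcxcxpcxSxS   [S ::= c]
pppcxcxpcxSxS => pppcxcxpcxpSxSxS   [S ::= p S x S]
pppcxcxpcxpSxSxS => pppcxcxpcxpcxSxS   [S ::= c]
pppcxcxpcxpcxSxS => pppcxcxpcxpcxcxS   [S ::= c]
pppcxcxpcxpcxcxS => pppcxcxpcxpcxcxpSxS   [S ::= p S x S]
pppcxcxpcxpcxcxpSxS => pppcxcxpcxpcxcxpcxS   [S ::= c]
pppcxcxpcxpcxcxpcxS => pppcxcxpcxpcxcxpcxc   [S ::= c]

S=>pSxS=>ppSxSxS=>pppSxSxSxS=>pppcxSxSxS=>pppcxcxSxS=>pppcxcxpSxSxS=>pppcxcxpcxSxS=>pppcxcxpcxpSxSxS=>pppcxcxpcxpcxSxS=>pppcxcxpcxpcxcxS=>pppcxcxpcxpcxcxpSxS=>pppcxcxpcxpcxcxpcxS=>pppcxcxpcxpcxcxpcxc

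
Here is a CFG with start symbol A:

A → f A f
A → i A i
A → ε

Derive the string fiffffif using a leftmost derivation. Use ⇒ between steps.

A ⇒ fAf ⇒ fiAif ⇒ fifAfif ⇒ fiffAffif ⇒ fiffffif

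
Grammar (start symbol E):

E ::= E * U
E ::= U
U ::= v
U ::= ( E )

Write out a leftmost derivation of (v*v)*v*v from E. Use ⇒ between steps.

E ⇒ E*U ⇒ E*U*U ⇒ U*U*U ⇒ (E)*U*U ⇒ (E*U)*U*U ⇒ (U*U)*U*U ⇒ (v*U)*U*U ⇒ (v*v)*U*U ⇒ (v*v)*v*U ⇒ (v*v)*v*v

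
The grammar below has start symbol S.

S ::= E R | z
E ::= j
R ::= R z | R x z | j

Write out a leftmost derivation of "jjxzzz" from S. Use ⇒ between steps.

S⇒ER⇒jR⇒jRz⇒jRzz⇒jRxzzz⇒jjxzzz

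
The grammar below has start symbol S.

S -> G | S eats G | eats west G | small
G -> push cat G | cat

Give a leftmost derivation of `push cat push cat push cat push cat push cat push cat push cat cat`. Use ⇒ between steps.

S ⇒ G   [S -> G]
G ⇒ push cat G   [G -> push cat G]
push cat G ⇒ push cat push cat G   [G -> push cat G]
push cat push cat G ⇒ push cat push cat push cat G   [G -> push cat G]
push cat push cat push cat G ⇒ push cat push cat push cat push cat G   [G -> push cat G]
push cat push cat push cat push cat G ⇒ push cat push cat push cat push cat push cat G   [G -> push cat G]
push cat push cat push cat push cat push cat G ⇒ push cat push cat push cat push cat push cat push cat G   [G -> push cat G]
push cat push cat push cat push cat push cat push cat G ⇒ push cat push cat push cat push cat push cat push cat push cat G   [G -> push cat G]
push cat push cat push cat push cat push cat push cat push cat G ⇒ push cat push cat push cat push cat push cat push cat push cat cat   [G -> cat]

S ⇒ G ⇒ push cat G ⇒ push cat push cat G ⇒ push cat push cat push cat G ⇒ push cat push cat push cat push cat G ⇒ push cat push cat push cat push cat push cat G ⇒ push cat push cat push cat push cat push cat push cat G ⇒ push cat push cat push cat push cat push cat push cat push cat G ⇒ push cat push cat push cat push cat push cat push cat push cat cat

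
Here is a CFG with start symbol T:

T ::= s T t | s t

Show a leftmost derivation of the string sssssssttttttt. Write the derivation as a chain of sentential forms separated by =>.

T => sTt   [T ::= s T t]
sTt => ssTtt   [T ::= s T t]
ssTtt => sssTttt   [T ::= s T t]
sssTttt => ssssTtttt   [T ::= s T t]
ssssTtttt => sssssTttttt   [T ::= s T t]
sssssTttttt => ssssssTtttttt   [T ::= s T t]
ssssssTtttttt => sssssssttttttt   [T ::= s t]

T=>sTt=>ssTtt=>sssTttt=>ssssTtttt=>sssssTttttt=>ssssssTtttttt=>sssssssttttttt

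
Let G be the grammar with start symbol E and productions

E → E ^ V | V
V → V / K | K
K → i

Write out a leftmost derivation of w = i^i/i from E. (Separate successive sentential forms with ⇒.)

E ⇒ E^V   [E → E ^ V]
E^V ⇒ V^V   [E → V]
V^V ⇒ K^V   [V → K]
K^V ⇒ i^V   [K → i]
i^V ⇒ i^V/K   [V → V / K]
i^V/K ⇒ i^K/K   [V → K]
i^K/K ⇒ i^i/K   [K → i]
i^i/K ⇒ i^i/i   [K → i]

E⇒E^V⇒V^V⇒K^V⇒i^V⇒i^V/K⇒i^K/K⇒i^i/K⇒i^i/i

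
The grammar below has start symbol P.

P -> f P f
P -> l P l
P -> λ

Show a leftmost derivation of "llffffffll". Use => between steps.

P => lPl => llPll => llfPfll => llffPffll => llfffPfffll => llffffffll

P => lPl   [P -> l P l]
lPl => llPll   [P -> l P l]
llPll => llfPfll   [P -> f P f]
llfPfll => llffPffll   [P -> f P f]
llffPffll => llfffPfffll   [P -> f P f]
llfffPfffll => llffffffll   [P -> λ]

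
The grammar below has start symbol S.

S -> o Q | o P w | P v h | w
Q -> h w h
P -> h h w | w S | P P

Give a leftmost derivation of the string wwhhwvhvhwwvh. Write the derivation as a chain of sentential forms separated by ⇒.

S ⇒ Pvh ⇒ PPvh ⇒ wSPvh ⇒ wPvhPvh ⇒ wwSvhPvh ⇒ wwPvhvhPvh ⇒ wwhhwvhvhPvh ⇒ wwhhwvhvhwSvh ⇒ wwhhwvhvhwwvh

S ⇒ Pvh   [S -> P v h]
Pvh ⇒ PPvh   [P -> P P]
PPvh ⇒ wSPvh   [P -> w S]
wSPvh ⇒ wPvhPvh   [S -> P v h]
wPvhPvh ⇒ wwSvhPvh   [P -> w S]
wwSvhPvh ⇒ wwPvhvhPvh   [S -> P v h]
wwPvhvhPvh ⇒ wwhhwvhvhPvh   [P -> h h w]
wwhhwvhvhPvh ⇒ wwhhwvhvhwSvh   [P -> w S]
wwhhwvhvhwSvh ⇒ wwhhwvhvhwwvh   [S -> w]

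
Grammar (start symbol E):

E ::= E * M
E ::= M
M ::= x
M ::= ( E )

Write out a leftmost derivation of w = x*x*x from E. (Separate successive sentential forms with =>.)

E => E*M   [E ::= E * M]
E*M => E*M*M   [E ::= E * M]
E*M*M => M*M*M   [E ::= M]
M*M*M => x*M*M   [M ::= x]
x*M*M => x*x*M   [M ::= x]
x*x*M => x*x*x   [M ::= x]

E => E*M => E*M*M => M*M*M => x*M*M => x*x*M => x*x*x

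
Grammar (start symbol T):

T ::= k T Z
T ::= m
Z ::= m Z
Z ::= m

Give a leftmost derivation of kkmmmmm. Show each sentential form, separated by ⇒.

T ⇒ kTZ ⇒ kkTZZ ⇒ kkmZZ ⇒ kkmmZ ⇒ kkmmmZ ⇒ kkmmmmZ ⇒ kkmmmmm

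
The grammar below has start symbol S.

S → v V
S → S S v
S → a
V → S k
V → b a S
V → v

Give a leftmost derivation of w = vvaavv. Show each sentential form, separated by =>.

S => SSv => vVSv => vvSv => vvSSvv => vvaSvv => vvaavv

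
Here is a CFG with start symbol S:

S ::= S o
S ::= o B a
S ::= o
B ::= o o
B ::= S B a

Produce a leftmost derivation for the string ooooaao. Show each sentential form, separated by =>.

S=>So=>oBao=>oSBaao=>ooBaao=>ooooaao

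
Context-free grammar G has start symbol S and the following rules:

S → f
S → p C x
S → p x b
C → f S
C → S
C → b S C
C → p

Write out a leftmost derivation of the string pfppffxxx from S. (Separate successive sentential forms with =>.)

S=>pCx=>pfSx=>pfpCxx=>pfpSxx=>pfppCxxx=>pfppfSxxx=>pfppffxxx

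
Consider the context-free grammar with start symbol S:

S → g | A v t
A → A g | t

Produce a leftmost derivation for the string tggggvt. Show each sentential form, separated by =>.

S=>Avt=>Agvt=>Aggvt=>Agggvt=>Aggggvt=>tggggvt

S => Avt   [S → A v t]
Avt => Agvt   [A → A g]
Agvt => Aggvt   [A → A g]
Aggvt => Agggvt   [A → A g]
Agggvt => Aggggvt   [A → A g]
Aggggvt => tggggvt   [A → t]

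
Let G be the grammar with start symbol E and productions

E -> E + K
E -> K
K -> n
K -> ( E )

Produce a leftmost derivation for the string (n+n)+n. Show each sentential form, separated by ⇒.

E ⇒ E+K ⇒ K+K ⇒ (E)+K ⇒ (E+K)+K ⇒ (K+K)+K ⇒ (n+K)+K ⇒ (n+n)+K ⇒ (n+n)+n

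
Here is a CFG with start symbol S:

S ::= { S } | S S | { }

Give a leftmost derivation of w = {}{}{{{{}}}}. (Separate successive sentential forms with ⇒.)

S ⇒ SS ⇒ {}S ⇒ {}SS ⇒ {}{}S ⇒ {}{}{S} ⇒ {}{}{{S}} ⇒ {}{}{{{S}}} ⇒ {}{}{{{{}}}}

S ⇒ SS   [S ::= S S]
SS ⇒ {}S   [S ::= { }]
{}S ⇒ {}SS   [S ::= S S]
{}SS ⇒ {}{}S   [S ::= { }]
{}{}S ⇒ {}{}{S}   [S ::= { S }]
{}{}{S} ⇒ {}{}{{S}}   [S ::= { S }]
{}{}{{S}} ⇒ {}{}{{{S}}}   [S ::= { S }]
{}{}{{{S}}} ⇒ {}{}{{{{}}}}   [S ::= { }]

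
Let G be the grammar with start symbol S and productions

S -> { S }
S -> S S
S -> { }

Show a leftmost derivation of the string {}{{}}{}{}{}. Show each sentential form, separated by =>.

S => SS   [S -> S S]
SS => SSS   [S -> S S]
SSS => SSSS   [S -> S S]
SSSS => {}SSS   [S -> { }]
{}SSS => {}SSSS   [S -> S S]
{}SSSS => {}{S}SSS   [S -> { S }]
{}{S}SSS => {}{{}}SSS   [S -> { }]
{}{{}}SSS => {}{{}}{}SS   [S -> { }]
{}{{}}{}SS => {}{{}}{}{}S   [S -> { }]
{}{{}}{}{}S => {}{{}}{}{}{}   [S -> { }]

S => SS => SSS => SSSS => {}SSS => {}SSSS => {}{S}SSS => {}{{}}SSS => {}{{}}{}SS => {}{{}}{}{}S => {}{{}}{}{}{}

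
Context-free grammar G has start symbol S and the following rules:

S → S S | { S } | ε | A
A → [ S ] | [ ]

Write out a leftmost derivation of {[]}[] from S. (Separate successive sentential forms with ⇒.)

S ⇒ SS   [S → S S]
SS ⇒ {S}S   [S → { S }]
{S}S ⇒ {A}S   [S → A]
{A}S ⇒ {[]}S   [A → [ ]]
{[]}S ⇒ {[]}A   [S → A]
{[]}A ⇒ {[]}[]   [A → [ ]]

S ⇒ SS ⇒ {S}S ⇒ {A}S ⇒ {[]}S ⇒ {[]}A ⇒ {[]}[]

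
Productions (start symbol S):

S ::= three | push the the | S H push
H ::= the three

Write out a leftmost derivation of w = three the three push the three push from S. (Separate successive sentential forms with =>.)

S => S H push   [S ::= S H push]
S H push => S H push H push   [S ::= S H push]
S H push H push => three H push H push   [S ::= three]
three H push H push => three the three push H push   [H ::= the three]
three the three push H push => three the three push the three push   [H ::= the three]

S => S H push => S H push H push => three H push H push => three the three push H push => three the three push the three push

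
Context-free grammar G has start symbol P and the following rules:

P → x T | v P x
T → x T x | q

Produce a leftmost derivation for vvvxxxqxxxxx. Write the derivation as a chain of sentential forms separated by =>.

P=>vPx=>vvPxx=>vvvPxxx=>vvvxTxxx=>vvvxxTxxxx=>vvvxxxTxxxxx=>vvvxxxqxxxxx

P => vPx   [P → v P x]
vPx => vvPxx   [P → v P x]
vvPxx => vvvPxxx   [P → v P x]
vvvPxxx => vvvxTxxx   [P → x T]
vvvxTxxx => vvvxxTxxxx   [T → x T x]
vvvxxTxxxx => vvvxxxTxxxxx   [T → x T x]
vvvxxxTxxxxx => vvvxxxqxxxxx   [T → q]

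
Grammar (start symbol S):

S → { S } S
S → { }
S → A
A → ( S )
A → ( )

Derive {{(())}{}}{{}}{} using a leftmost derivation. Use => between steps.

S => {S}S => {{S}S}S => {{A}S}S => {{(S)}S}S => {{(A)}S}S => {{(())}S}S => {{(())}{}}S => {{(())}{}}{S}S => {{(())}{}}{{}}S => {{(())}{}}{{}}{}

S => {S}S   [S → { S } S]
{S}S => {{S}S}S   [S → { S } S]
{{S}S}S => {{A}S}S   [S → A]
{{A}S}S => {{(S)}S}S   [A → ( S )]
{{(S)}S}S => {{(A)}S}S   [S → A]
{{(A)}S}S => {{(())}S}S   [A → ( )]
{{(())}S}S => {{(())}{}}S   [S → { }]
{{(())}{}}S => {{(())}{}}{S}S   [S → { S } S]
{{(())}{}}{S}S => {{(())}{}}{{}}S   [S → { }]
{{(())}{}}{{}}S => {{(())}{}}{{}}{}   [S → { }]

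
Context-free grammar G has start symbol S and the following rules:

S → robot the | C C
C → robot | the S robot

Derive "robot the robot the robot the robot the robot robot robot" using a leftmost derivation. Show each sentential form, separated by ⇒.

S ⇒ C C ⇒ robot C ⇒ robot the S robot ⇒ robot the C C robot ⇒ robot the robot C robot ⇒ robot the robot the S robot robot ⇒ robot the robot the C C robot robot ⇒ robot the robot the robot C robot robot ⇒ robot the robot the robot the S robot robot robot ⇒ robot the robot the robot the robot the robot robot robot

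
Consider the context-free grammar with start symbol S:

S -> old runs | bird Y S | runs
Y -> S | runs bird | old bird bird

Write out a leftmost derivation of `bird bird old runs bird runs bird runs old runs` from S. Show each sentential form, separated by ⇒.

S ⇒ bird Y S ⇒ bird S S ⇒ bird bird Y S S ⇒ bird bird S S S ⇒ bird bird old runs S S ⇒ bird bird old runs bird Y S S ⇒ bird bird old runs bird runs bird S S ⇒ bird bird old runs bird runs bird runs S ⇒ bird bird old runs bird runs bird runs old runs

S ⇒ bird Y S   [S -> bird Y S]
bird Y S ⇒ bird S S   [Y -> S]
bird S S ⇒ bird bird Y S S   [S -> bird Y S]
bird bird Y S S ⇒ bird bird S S S   [Y -> S]
bird bird S S S ⇒ bird bird old runs S S   [S -> old runs]
bird bird old runs S S ⇒ bird bird old runs bird Y S S   [S -> bird Y S]
bird bird old runs bird Y S S ⇒ bird bird old runs bird runs bird S S   [Y -> runs bird]
bird bird old runs bird runs bird S S ⇒ bird bird old runs bird runs bird runs S   [S -> runs]
bird bird old runs bird runs bird runs S ⇒ bird bird old runs bird runs bird runs old runs   [S -> old runs]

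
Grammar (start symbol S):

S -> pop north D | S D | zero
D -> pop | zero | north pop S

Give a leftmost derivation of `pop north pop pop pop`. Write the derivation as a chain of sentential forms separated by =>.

S => S D => S D D => pop north D D D => pop north pop D D => pop north pop pop D => pop north pop pop pop

S => S D   [S -> S D]
S D => S D D   [S -> S D]
S D D => pop north D D D   [S -> pop north D]
pop north D D D => pop north pop D D   [D -> pop]
pop north pop D D => pop north pop pop D   [D -> pop]
pop north pop pop D => pop north pop pop pop   [D -> pop]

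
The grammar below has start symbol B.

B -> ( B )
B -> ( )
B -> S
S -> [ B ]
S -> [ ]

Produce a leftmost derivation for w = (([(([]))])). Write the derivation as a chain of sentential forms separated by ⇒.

B ⇒ (B)   [B -> ( B )]
(B) ⇒ ((B))   [B -> ( B )]
((B)) ⇒ ((S))   [B -> S]
((S)) ⇒ (([B]))   [S -> [ B ]]
(([B])) ⇒ (([(B)]))   [B -> ( B )]
(([(B)])) ⇒ (([((B))]))   [B -> ( B )]
(([((B))])) ⇒ (([((S))]))   [B -> S]
(([((S))])) ⇒ (([(([]))]))   [S -> [ ]]

B⇒(B)⇒((B))⇒((S))⇒(([B]))⇒(([(B)]))⇒(([((B))]))⇒(([((S))]))⇒(([(([]))]))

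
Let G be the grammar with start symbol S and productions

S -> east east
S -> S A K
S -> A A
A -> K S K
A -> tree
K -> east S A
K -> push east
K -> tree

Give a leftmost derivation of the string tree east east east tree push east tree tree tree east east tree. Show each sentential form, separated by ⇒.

S ⇒ A A   [S -> A A]
A A ⇒ tree A   [A -> tree]
tree A ⇒ tree K S K   [A -> K S K]
tree K S K ⇒ tree east S A S K   [K -> east S A]
tree east S A S K ⇒ tree east S A K A S K   [S -> S A K]
tree east S A K A S K ⇒ tree east S A K A K A S K   [S -> S A K]
tree east S A K A K A S K ⇒ tree east east east A K A K A S K   [S -> east east]
tree east east east A K A K A S K ⇒ tree east east east tree K A K A S K   [A -> tree]
tree east east east tree K A K A S K ⇒ tree east east east tree push east A K A S K   [K -> push east]
tree east east east tree push east A K A S K ⇒ tree east east east tree push east tree K A S K   [A -> tree]
tree east east east tree push east tree K A S K ⇒ tree east east east tree push east tree tree A S K   [K -> tree]
tree east east east tree push east tree tree A S K ⇒ tree east east east tree push east tree tree tree S K   [A -> tree]
tree east east east tree push east tree tree tree S K ⇒ tree east east east tree push east tree tree tree east east K   [S -> east east]
tree east east east tree push east tree tree tree east east K ⇒ tree east east east tree push east tree tree tree east east tree   [K -> tree]

S ⇒ A A ⇒ tree A ⇒ tree K S K ⇒ tree east S A S K ⇒ tree east S A K A S K ⇒ tree east S A K A K A S K ⇒ tree east east east A K A K A S K ⇒ tree east east east tree K A K A S K ⇒ tree east east east tree push east A K A S K ⇒ tree east east east tree push east tree K A S K ⇒ tree east east east tree push east tree tree A S K ⇒ tree east east east tree push east tree tree tree S K ⇒ tree east east east tree push east tree tree tree east east K ⇒ tree east east east tree push east tree tree tree east east tree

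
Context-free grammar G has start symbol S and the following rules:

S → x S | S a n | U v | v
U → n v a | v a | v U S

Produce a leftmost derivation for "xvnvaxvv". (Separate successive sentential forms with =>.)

S => xS   [S → x S]
xS => xUv   [S → U v]
xUv => xvUSv   [U → v U S]
xvUSv => xvnvaSv   [U → n v a]
xvnvaSv => xvnvaxSv   [S → x S]
xvnvaxSv => xvnvaxvv   [S → v]

S=>xS=>xUv=>xvUSv=>xvnvaSv=>xvnvaxSv=>xvnvaxvv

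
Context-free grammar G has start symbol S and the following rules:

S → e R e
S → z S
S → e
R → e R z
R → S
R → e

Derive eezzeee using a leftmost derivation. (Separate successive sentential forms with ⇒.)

S ⇒ eRe   [S → e R e]
eRe ⇒ eSe   [R → S]
eSe ⇒ eeRee   [S → e R e]
eeRee ⇒ eeSee   [R → S]
eeSee ⇒ eezSee   [S → z S]
eezSee ⇒ eezzSee   [S → z S]
eezzSee ⇒ eezzeee   [S → e]

S ⇒ eRe ⇒ eSe ⇒ eeRee ⇒ eeSee ⇒ eezSee ⇒ eezzSee ⇒ eezzeee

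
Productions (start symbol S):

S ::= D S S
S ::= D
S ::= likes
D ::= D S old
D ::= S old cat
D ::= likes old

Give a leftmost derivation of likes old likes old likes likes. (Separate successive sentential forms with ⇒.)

S ⇒ D S S ⇒ D S old S S ⇒ likes old S old S S ⇒ likes old likes old S S ⇒ likes old likes old likes S ⇒ likes old likes old likes likes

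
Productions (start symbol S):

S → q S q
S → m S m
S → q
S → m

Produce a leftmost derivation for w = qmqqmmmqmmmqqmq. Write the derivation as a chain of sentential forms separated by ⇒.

S ⇒ qSq ⇒ qmSmq ⇒ qmqSqmq ⇒ qmqqSqqmq ⇒ qmqqmSmqqmq ⇒ qmqqmmSmmqqmq ⇒ qmqqmmmSmmmqqmq ⇒ qmqqmmmqmmmqqmq

S ⇒ qSq   [S → q S q]
qSq ⇒ qmSmq   [S → m S m]
qmSmq ⇒ qmqSqmq   [S → q S q]
qmqSqmq ⇒ qmqqSqqmq   [S → q S q]
qmqqSqqmq ⇒ qmqqmSmqqmq   [S → m S m]
qmqqmSmqqmq ⇒ qmqqmmSmmqqmq   [S → m S m]
qmqqmmSmmqqmq ⇒ qmqqmmmSmmmqqmq   [S → m S m]
qmqqmmmSmmmqqmq ⇒ qmqqmmmqmmmqqmq   [S → q]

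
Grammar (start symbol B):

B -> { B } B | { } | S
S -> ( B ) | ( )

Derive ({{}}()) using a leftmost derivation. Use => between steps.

B => S   [B -> S]
S => (B)   [S -> ( B )]
(B) => ({B}B)   [B -> { B } B]
({B}B) => ({{}}B)   [B -> { }]
({{}}B) => ({{}}S)   [B -> S]
({{}}S) => ({{}}())   [S -> ( )]

B => S => (B) => ({B}B) => ({{}}B) => ({{}}S) => ({{}}())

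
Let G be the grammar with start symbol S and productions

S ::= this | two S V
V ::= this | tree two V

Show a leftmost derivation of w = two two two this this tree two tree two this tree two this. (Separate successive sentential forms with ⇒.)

S ⇒ two S V ⇒ two two S V V ⇒ two two two S V V V ⇒ two two two this V V V ⇒ two two two this this V V ⇒ two two two this this tree two V V ⇒ two two two this this tree two tree two V V ⇒ two two two this this tree two tree two this V ⇒ two two two this this tree two tree two this tree two V ⇒ two two two this this tree two tree two this tree two this

S ⇒ two S V   [S ::= two S V]
two S V ⇒ two two S V V   [S ::= two S V]
two two S V V ⇒ two two two S V V V   [S ::= two S V]
two two two S V V V ⇒ two two two this V V V   [S ::= this]
two two two this V V V ⇒ two two two this this V V   [V ::= this]
two two two this this V V ⇒ two two two this this tree two V V   [V ::= tree two V]
two two two this this tree two V V ⇒ two two two this this tree two tree two V V   [V ::= tree two V]
two two two this this tree two tree two V V ⇒ two two two this this tree two tree two this V   [V ::= this]
two two two this this tree two tree two this V ⇒ two two two this this tree two tree two this tree two V   [V ::= tree two V]
two two two this this tree two tree two this tree two V ⇒ two two two this this tree two tree two this tree two this   [V ::= this]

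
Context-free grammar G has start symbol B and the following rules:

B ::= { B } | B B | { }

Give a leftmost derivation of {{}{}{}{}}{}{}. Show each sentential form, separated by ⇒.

B ⇒ BB ⇒ BBB ⇒ {B}BB ⇒ {BB}BB ⇒ {BBB}BB ⇒ {BBBB}BB ⇒ {{}BBB}BB ⇒ {{}{}BB}BB ⇒ {{}{}{}B}BB ⇒ {{}{}{}{}}BB ⇒ {{}{}{}{}}{}B ⇒ {{}{}{}{}}{}{}

B ⇒ BB   [B ::= B B]
BB ⇒ BBB   [B ::= B B]
BBB ⇒ {B}BB   [B ::= { B }]
{B}BB ⇒ {BB}BB   [B ::= B B]
{BB}BB ⇒ {BBB}BB   [B ::= B B]
{BBB}BB ⇒ {BBBB}BB   [B ::= B B]
{BBBB}BB ⇒ {{}BBB}BB   [B ::= { }]
{{}BBB}BB ⇒ {{}{}BB}BB   [B ::= { }]
{{}{}BB}BB ⇒ {{}{}{}B}BB   [B ::= { }]
{{}{}{}B}BB ⇒ {{}{}{}{}}BB   [B ::= { }]
{{}{}{}{}}BB ⇒ {{}{}{}{}}{}B   [B ::= { }]
{{}{}{}{}}{}B ⇒ {{}{}{}{}}{}{}   [B ::= { }]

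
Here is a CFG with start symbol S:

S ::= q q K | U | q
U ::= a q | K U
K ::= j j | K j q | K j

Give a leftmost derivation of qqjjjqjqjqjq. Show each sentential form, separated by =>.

S => qqK   [S ::= q q K]
qqK => qqKjq   [K ::= K j q]
qqKjq => qqKjqjq   [K ::= K j q]
qqKjqjq => qqKjqjqjq   [K ::= K j q]
qqKjqjqjq => qqKjqjqjqjq   [K ::= K j q]
qqKjqjqjqjq => qqjjjqjqjqjq   [K ::= j j]

S => qqK => qqKjq => qqKjqjq => qqKjqjqjq => qqKjqjqjqjq => qqjjjqjqjqjq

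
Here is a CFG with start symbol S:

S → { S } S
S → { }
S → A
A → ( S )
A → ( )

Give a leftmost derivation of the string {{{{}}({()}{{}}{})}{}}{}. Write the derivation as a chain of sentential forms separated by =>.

S => {S}S   [S → { S } S]
{S}S => {{S}S}S   [S → { S } S]
{{S}S}S => {{{S}S}S}S   [S → { S } S]
{{{S}S}S}S => {{{{}}S}S}S   [S → { }]
{{{{}}S}S}S => {{{{}}A}S}S   [S → A]
{{{{}}A}S}S => {{{{}}(S)}S}S   [A → ( S )]
{{{{}}(S)}S}S => {{{{}}({S}S)}S}S   [S → { S } S]
{{{{}}({S}S)}S}S => {{{{}}({A}S)}S}S   [S → A]
{{{{}}({A}S)}S}S => {{{{}}({()}S)}S}S   [A → ( )]
{{{{}}({()}S)}S}S => {{{{}}({()}{S}S)}S}S   [S → { S } S]
{{{{}}({()}{S}S)}S}S => {{{{}}({()}{{}}S)}S}S   [S → { }]
{{{{}}({()}{{}}S)}S}S => {{{{}}({()}{{}}{})}S}S   [S → { }]
{{{{}}({()}{{}}{})}S}S => {{{{}}({()}{{}}{})}{}}S   [S → { }]
{{{{}}({()}{{}}{})}{}}S => {{{{}}({()}{{}}{})}{}}{}   [S → { }]

S=>{S}S=>{{S}S}S=>{{{S}S}S}S=>{{{{}}S}S}S=>{{{{}}A}S}S=>{{{{}}(S)}S}S=>{{{{}}({S}S)}S}S=>{{{{}}({A}S)}S}S=>{{{{}}({()}S)}S}S=>{{{{}}({()}{S}S)}S}S=>{{{{}}({()}{{}}S)}S}S=>{{{{}}({()}{{}}{})}S}S=>{{{{}}({()}{{}}{})}{}}S=>{{{{}}({()}{{}}{})}{}}{}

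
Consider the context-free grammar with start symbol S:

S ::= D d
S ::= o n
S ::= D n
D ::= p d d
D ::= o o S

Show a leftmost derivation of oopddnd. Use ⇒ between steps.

S ⇒ Dd   [S ::= D d]
Dd ⇒ ooSd   [D ::= o o S]
ooSd ⇒ ooDnd   [S ::= D n]
ooDnd ⇒ oopddnd   [D ::= p d d]

S⇒Dd⇒ooSd⇒ooDnd⇒oopddnd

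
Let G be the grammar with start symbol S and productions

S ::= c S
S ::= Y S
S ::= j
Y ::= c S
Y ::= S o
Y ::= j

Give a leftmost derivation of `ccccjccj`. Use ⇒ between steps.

S ⇒ cS   [S ::= c S]
cS ⇒ ccS   [S ::= c S]
ccS ⇒ cccS   [S ::= c S]
cccS ⇒ cccYS   [S ::= Y S]
cccYS ⇒ ccccSS   [Y ::= c S]
ccccSS ⇒ ccccjS   [S ::= j]
ccccjS ⇒ ccccjcS   [S ::= c S]
ccccjcS ⇒ ccccjccS   [S ::= c S]
ccccjccS ⇒ ccccjccj   [S ::= j]

S ⇒ cS ⇒ ccS ⇒ cccS ⇒ cccYS ⇒ ccccSS ⇒ ccccjS ⇒ ccccjcS ⇒ ccccjccS ⇒ ccccjccj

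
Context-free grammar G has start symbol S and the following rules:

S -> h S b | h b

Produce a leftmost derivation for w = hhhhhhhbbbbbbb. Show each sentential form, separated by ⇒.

S⇒hSb⇒hhSbb⇒hhhSbbb⇒hhhhSbbbb⇒hhhhhSbbbbb⇒hhhhhhSbbbbbb⇒hhhhhhhbbbbbbb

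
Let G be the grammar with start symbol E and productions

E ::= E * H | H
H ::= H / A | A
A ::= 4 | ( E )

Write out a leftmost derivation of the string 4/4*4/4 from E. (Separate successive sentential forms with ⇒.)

E ⇒ E*H   [E ::= E * H]
E*H ⇒ H*H   [E ::= H]
H*H ⇒ H/A*H   [H ::= H / A]
H/A*H ⇒ A/A*H   [H ::= A]
A/A*H ⇒ 4/A*H   [A ::= 4]
4/A*H ⇒ 4/4*H   [A ::= 4]
4/4*H ⇒ 4/4*H/A   [H ::= H / A]
4/4*H/A ⇒ 4/4*A/A   [H ::= A]
4/4*A/A ⇒ 4/4*4/A   [A ::= 4]
4/4*4/A ⇒ 4/4*4/4   [A ::= 4]

E ⇒ E*H ⇒ H*H ⇒ H/A*H ⇒ A/A*H ⇒ 4/A*H ⇒ 4/4*H ⇒ 4/4*H/A ⇒ 4/4*A/A ⇒ 4/4*4/A ⇒ 4/4*4/4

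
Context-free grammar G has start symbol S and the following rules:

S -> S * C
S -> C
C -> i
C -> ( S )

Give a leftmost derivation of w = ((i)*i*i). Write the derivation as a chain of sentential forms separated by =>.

S => C => (S) => (S*C) => (S*C*C) => (C*C*C) => ((S)*C*C) => ((C)*C*C) => ((i)*C*C) => ((i)*i*C) => ((i)*i*i)

S => C   [S -> C]
C => (S)   [C -> ( S )]
(S) => (S*C)   [S -> S * C]
(S*C) => (S*C*C)   [S -> S * C]
(S*C*C) => (C*C*C)   [S -> C]
(C*C*C) => ((S)*C*C)   [C -> ( S )]
((S)*C*C) => ((C)*C*C)   [S -> C]
((C)*C*C) => ((i)*C*C)   [C -> i]
((i)*C*C) => ((i)*i*C)   [C -> i]
((i)*i*C) => ((i)*i*i)   [C -> i]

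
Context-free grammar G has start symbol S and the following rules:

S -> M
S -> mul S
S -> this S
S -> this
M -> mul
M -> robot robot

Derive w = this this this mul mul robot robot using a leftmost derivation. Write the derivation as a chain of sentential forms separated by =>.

S => this S   [S -> this S]
this S => this this S   [S -> this S]
this this S => this this this S   [S -> this S]
this this this S => this this this mul S   [S -> mul S]
this this this mul S => this this this mul mul S   [S -> mul S]
this this this mul mul S => this this this mul mul M   [S -> M]
this this this mul mul M => this this this mul mul robot robot   [M -> robot robot]

S => this S => this this S => this this this S => this this this mul S => this this this mul mul S => this this this mul mul M => this this this mul mul robot robot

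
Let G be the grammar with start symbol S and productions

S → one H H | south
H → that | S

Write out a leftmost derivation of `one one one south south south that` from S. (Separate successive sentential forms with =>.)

S => one H H => one S H => one one H H H => one one S H H => one one one H H H H => one one one S H H H => one one one south H H H => one one one south S H H => one one one south south H H => one one one south south S H => one one one south south south H => one one one south south south that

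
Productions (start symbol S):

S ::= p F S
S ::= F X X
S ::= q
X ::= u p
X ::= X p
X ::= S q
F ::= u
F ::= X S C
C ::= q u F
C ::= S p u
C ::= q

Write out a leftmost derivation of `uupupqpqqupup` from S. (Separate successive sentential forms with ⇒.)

S ⇒ FXX ⇒ XSCXX ⇒ XpSCXX ⇒ SqpSCXX ⇒ FXXqpSCXX ⇒ uXXqpSCXX ⇒ uupXqpSCXX ⇒ uupupqpSCXX ⇒ uupupqpqCXX ⇒ uupupqpqqXX ⇒ uupupqpqqupX ⇒ uupupqpqqupup

S ⇒ FXX   [S ::= F X X]
FXX ⇒ XSCXX   [F ::= X S C]
XSCXX ⇒ XpSCXX   [X ::= X p]
XpSCXX ⇒ SqpSCXX   [X ::= S q]
SqpSCXX ⇒ FXXqpSCXX   [S ::= F X X]
FXXqpSCXX ⇒ uXXqpSCXX   [F ::= u]
uXXqpSCXX ⇒ uupXqpSCXX   [X ::= u p]
uupXqpSCXX ⇒ uupupqpSCXX   [X ::= u p]
uupupqpSCXX ⇒ uupupqpqCXX   [S ::= q]
uupupqpqCXX ⇒ uupupqpqqXX   [C ::= q]
uupupqpqqXX ⇒ uupupqpqqupX   [X ::= u p]
uupupqpqqupX ⇒ uupupqpqqupup   [X ::= u p]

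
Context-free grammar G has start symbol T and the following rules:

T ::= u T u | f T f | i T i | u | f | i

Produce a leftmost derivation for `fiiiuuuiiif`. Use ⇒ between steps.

T ⇒ fTf ⇒ fiTif ⇒ fiiTiif ⇒ fiiiTiiif ⇒ fiiiuTuiiif ⇒ fiiiuuuiiif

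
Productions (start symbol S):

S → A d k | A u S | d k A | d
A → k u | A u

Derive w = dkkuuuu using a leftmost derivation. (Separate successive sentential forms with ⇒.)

S ⇒ dkA   [S → d k A]
dkA ⇒ dkAu   [A → A u]
dkAu ⇒ dkAuu   [A → A u]
dkAuu ⇒ dkAuuu   [A → A u]
dkAuuu ⇒ dkkuuuu   [A → k u]

S ⇒ dkA ⇒ dkAu ⇒ dkAuu ⇒ dkAuuu ⇒ dkkuuuu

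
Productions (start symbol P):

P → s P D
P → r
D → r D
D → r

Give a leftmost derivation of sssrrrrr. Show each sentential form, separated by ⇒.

P⇒sPD⇒ssPDD⇒sssPDDD⇒sssrDDD⇒sssrrDDD⇒sssrrrDD⇒sssrrrrD⇒sssrrrrr

P ⇒ sPD   [P → s P D]
sPD ⇒ ssPDD   [P → s P D]
ssPDD ⇒ sssPDDD   [P → s P D]
sssPDDD ⇒ sssrDDD   [P → r]
sssrDDD ⇒ sssrrDDD   [D → r D]
sssrrDDD ⇒ sssrrrDD   [D → r]
sssrrrDD ⇒ sssrrrrD   [D → r]
sssrrrrD ⇒ sssrrrrr   [D → r]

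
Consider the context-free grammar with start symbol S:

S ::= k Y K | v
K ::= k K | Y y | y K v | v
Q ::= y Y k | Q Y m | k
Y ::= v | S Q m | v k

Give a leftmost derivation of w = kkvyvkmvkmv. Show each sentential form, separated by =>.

S => kYK => kSQmK => kkYKQmK => kkSQmKQmK => kkvQmKQmK => kkvyYkmKQmK => kkvyvkmKQmK => kkvyvkmvQmK => kkvyvkmvkmK => kkvyvkmvkmv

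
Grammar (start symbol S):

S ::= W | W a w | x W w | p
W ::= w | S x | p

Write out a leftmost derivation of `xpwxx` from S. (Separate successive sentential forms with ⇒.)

S ⇒ W ⇒ Sx ⇒ Wx ⇒ Sxx ⇒ xWwxx ⇒ xpwxx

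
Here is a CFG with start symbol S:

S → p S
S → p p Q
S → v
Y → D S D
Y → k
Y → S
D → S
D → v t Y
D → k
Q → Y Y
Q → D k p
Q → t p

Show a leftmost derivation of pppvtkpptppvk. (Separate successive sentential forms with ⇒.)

S ⇒ pS   [S → p S]
pS ⇒ pppQ   [S → p p Q]
pppQ ⇒ pppYY   [Q → Y Y]
pppYY ⇒ pppDSDY   [Y → D S D]
pppDSDY ⇒ pppvtYSDY   [D → v t Y]
pppvtYSDY ⇒ pppvtkSDY   [Y → k]
pppvtkSDY ⇒ pppvtkppQDY   [S → p p Q]
pppvtkppQDY ⇒ pppvtkpptpDY   [Q → t p]
pppvtkpptpDY ⇒ pppvtkpptpSY   [D → S]
pppvtkpptpSY ⇒ pppvtkpptppSY   [S → p S]
pppvtkpptppSY ⇒ pppvtkpptppvY   [S → v]
pppvtkpptppvY ⇒ pppvtkpptppvk   [Y → k]

S ⇒ pS ⇒ pppQ ⇒ pppYY ⇒ pppDSDY ⇒ pppvtYSDY ⇒ pppvtkSDY ⇒ pppvtkppQDY ⇒ pppvtkpptpDY ⇒ pppvtkpptpSY ⇒ pppvtkpptppSY ⇒ pppvtkpptppvY ⇒ pppvtkpptppvk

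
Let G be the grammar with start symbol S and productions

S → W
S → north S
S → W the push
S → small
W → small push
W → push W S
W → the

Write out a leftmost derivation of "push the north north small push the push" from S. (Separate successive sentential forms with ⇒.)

S ⇒ W the push   [S → W the push]
W the push ⇒ push W S the push   [W → push W S]
push W S the push ⇒ push the S the push   [W → the]
push the S the push ⇒ push the north S the push   [S → north S]
push the north S the push ⇒ push the north north S the push   [S → north S]
push the north north S the push ⇒ push the north north W the push   [S → W]
push the north north W the push ⇒ push the north north small push the push   [W → small push]

S ⇒ W the push ⇒ push W S the push ⇒ push the S the push ⇒ push the north S the push ⇒ push the north north S the push ⇒ push the north north W the push ⇒ push the north north small push the push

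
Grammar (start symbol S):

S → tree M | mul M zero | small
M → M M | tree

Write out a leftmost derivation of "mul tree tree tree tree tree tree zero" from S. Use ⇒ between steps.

S ⇒ mul M zero ⇒ mul M M zero ⇒ mul M M M zero ⇒ mul M M M M zero ⇒ mul M M M M M zero ⇒ mul M M M M M M zero ⇒ mul tree M M M M M zero ⇒ mul tree tree M M M M zero ⇒ mul tree tree tree M M M zero ⇒ mul tree tree tree tree M M zero ⇒ mul tree tree tree tree tree M zero ⇒ mul tree tree tree tree tree tree zero

S ⇒ mul M zero   [S → mul M zero]
mul M zero ⇒ mul M M zero   [M → M M]
mul M M zero ⇒ mul M M M zero   [M → M M]
mul M M M zero ⇒ mul M M M M zero   [M → M M]
mul M M M M zero ⇒ mul M M M M M zero   [M → M M]
mul M M M M M zero ⇒ mul M M M M M M zero   [M → M M]
mul M M M M M M zero ⇒ mul tree M M M M M zero   [M → tree]
mul tree M M M M M zero ⇒ mul tree tree M M M M zero   [M → tree]
mul tree tree M M M M zero ⇒ mul tree tree tree M M M zero   [M → tree]
mul tree tree tree M M M zero ⇒ mul tree tree tree tree M M zero   [M → tree]
mul tree tree tree tree M M zero ⇒ mul tree tree tree tree tree M zero   [M → tree]
mul tree tree tree tree tree M zero ⇒ mul tree tree tree tree tree tree zero   [M → tree]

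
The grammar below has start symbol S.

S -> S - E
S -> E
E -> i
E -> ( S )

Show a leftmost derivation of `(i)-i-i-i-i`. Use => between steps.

S => S-E => S-E-E => S-E-E-E => S-E-E-E-E => E-E-E-E-E => (S)-E-E-E-E => (E)-E-E-E-E => (i)-E-E-E-E => (i)-i-E-E-E => (i)-i-i-E-E => (i)-i-i-i-E => (i)-i-i-i-i

S => S-E   [S -> S - E]
S-E => S-E-E   [S -> S - E]
S-E-E => S-E-E-E   [S -> S - E]
S-E-E-E => S-E-E-E-E   [S -> S - E]
S-E-E-E-E => E-E-E-E-E   [S -> E]
E-E-E-E-E => (S)-E-E-E-E   [E -> ( S )]
(S)-E-E-E-E => (E)-E-E-E-E   [S -> E]
(E)-E-E-E-E => (i)-E-E-E-E   [E -> i]
(i)-E-E-E-E => (i)-i-E-E-E   [E -> i]
(i)-i-E-E-E => (i)-i-i-E-E   [E -> i]
(i)-i-i-E-E => (i)-i-i-i-E   [E -> i]
(i)-i-i-i-E => (i)-i-i-i-i   [E -> i]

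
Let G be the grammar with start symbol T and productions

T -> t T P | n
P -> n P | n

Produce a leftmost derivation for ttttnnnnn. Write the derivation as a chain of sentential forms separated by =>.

T => tTP => ttTPP => tttTPPP => ttttTPPPP => ttttnPPPP => ttttnnPPP => ttttnnnPP => ttttnnnnP => ttttnnnnn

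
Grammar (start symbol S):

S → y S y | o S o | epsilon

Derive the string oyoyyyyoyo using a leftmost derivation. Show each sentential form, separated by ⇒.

S ⇒ oSo   [S → o S o]
oSo ⇒ oySyo   [S → y S y]
oySyo ⇒ oyoSoyo   [S → o S o]
oyoSoyo ⇒ oyoySyoyo   [S → y S y]
oyoySyoyo ⇒ oyoyySyyoyo   [S → y S y]
oyoyySyyoyo ⇒ oyoyyyyoyo   [S → epsilon]

S ⇒ oSo ⇒ oySyo ⇒ oyoSoyo ⇒ oyoySyoyo ⇒ oyoyySyyoyo ⇒ oyoyyyyoyo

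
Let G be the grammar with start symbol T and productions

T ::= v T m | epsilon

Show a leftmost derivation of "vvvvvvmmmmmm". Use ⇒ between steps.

T ⇒ vTm ⇒ vvTmm ⇒ vvvTmmm ⇒ vvvvTmmmm ⇒ vvvvvTmmmmm ⇒ vvvvvvTmmmmmm ⇒ vvvvvvmmmmmm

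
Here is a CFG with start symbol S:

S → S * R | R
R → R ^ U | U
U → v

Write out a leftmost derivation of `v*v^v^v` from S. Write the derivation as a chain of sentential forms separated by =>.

S => S*R   [S → S * R]
S*R => R*R   [S → R]
R*R => U*R   [R → U]
U*R => v*R   [U → v]
v*R => v*R^U   [R → R ^ U]
v*R^U => v*R^U^U   [R → R ^ U]
v*R^U^U => v*U^U^U   [R → U]
v*U^U^U => v*v^U^U   [U → v]
v*v^U^U => v*v^v^U   [U → v]
v*v^v^U => v*v^v^v   [U → v]

S => S*R => R*R => U*R => v*R => v*R^U => v*R^U^U => v*U^U^U => v*v^U^U => v*v^v^U => v*v^v^v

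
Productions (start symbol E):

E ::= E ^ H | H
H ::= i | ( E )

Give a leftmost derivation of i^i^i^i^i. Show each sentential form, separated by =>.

E => E^H   [E ::= E ^ H]
E^H => E^H^H   [E ::= E ^ H]
E^H^H => E^H^H^H   [E ::= E ^ H]
E^H^H^H => E^H^H^H^H   [E ::= E ^ H]
E^H^H^H^H => H^H^H^H^H   [E ::= H]
H^H^H^H^H => i^H^H^H^H   [H ::= i]
i^H^H^H^H => i^i^H^H^H   [H ::= i]
i^i^H^H^H => i^i^i^H^H   [H ::= i]
i^i^i^H^H => i^i^i^i^H   [H ::= i]
i^i^i^i^H => i^i^i^i^i   [H ::= i]

E=>E^H=>E^H^H=>E^H^H^H=>E^H^H^H^H=>H^H^H^H^H=>i^H^H^H^H=>i^i^H^H^H=>i^i^i^H^H=>i^i^i^i^H=>i^i^i^i^i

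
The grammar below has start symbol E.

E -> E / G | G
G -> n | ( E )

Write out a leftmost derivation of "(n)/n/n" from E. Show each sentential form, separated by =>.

E=>E/G=>E/G/G=>G/G/G=>(E)/G/G=>(G)/G/G=>(n)/G/G=>(n)/n/G=>(n)/n/n

E => E/G   [E -> E / G]
E/G => E/G/G   [E -> E / G]
E/G/G => G/G/G   [E -> G]
G/G/G => (E)/G/G   [G -> ( E )]
(E)/G/G => (G)/G/G   [E -> G]
(G)/G/G => (n)/G/G   [G -> n]
(n)/G/G => (n)/n/G   [G -> n]
(n)/n/G => (n)/n/n   [G -> n]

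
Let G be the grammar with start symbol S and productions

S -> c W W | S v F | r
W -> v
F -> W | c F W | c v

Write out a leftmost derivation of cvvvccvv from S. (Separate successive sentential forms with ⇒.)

S⇒SvF⇒cWWvF⇒cvWvF⇒cvvvF⇒cvvvcFW⇒cvvvccvW⇒cvvvccvv

S ⇒ SvF   [S -> S v F]
SvF ⇒ cWWvF   [S -> c W W]
cWWvF ⇒ cvWvF   [W -> v]
cvWvF ⇒ cvvvF   [W -> v]
cvvvF ⇒ cvvvcFW   [F -> c F W]
cvvvcFW ⇒ cvvvccvW   [F -> c v]
cvvvccvW ⇒ cvvvccvv   [W -> v]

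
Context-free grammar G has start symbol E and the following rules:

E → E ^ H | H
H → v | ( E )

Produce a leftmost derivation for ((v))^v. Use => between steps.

E => E^H => H^H => (E)^H => (H)^H => ((E))^H => ((H))^H => ((v))^H => ((v))^v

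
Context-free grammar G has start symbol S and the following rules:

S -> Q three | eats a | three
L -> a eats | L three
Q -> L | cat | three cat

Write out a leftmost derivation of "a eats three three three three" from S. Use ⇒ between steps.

S ⇒ Q three   [S -> Q three]
Q three ⇒ L three   [Q -> L]
L three ⇒ L three three   [L -> L three]
L three three ⇒ L three three three   [L -> L three]
L three three three ⇒ L three three three three   [L -> L three]
L three three three three ⇒ a eats three three three three   [L -> a eats]

S ⇒ Q three ⇒ L three ⇒ L three three ⇒ L three three three ⇒ L three three three three ⇒ a eats three three three three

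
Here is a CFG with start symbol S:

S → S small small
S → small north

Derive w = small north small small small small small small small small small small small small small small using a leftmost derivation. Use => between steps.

S => S small small => S small small small small => S small small small small small small => S small small small small small small small small => S small small small small small small small small small small => S small small small small small small small small small small small small => S small small small small small small small small small small small small small small => small north small small small small small small small small small small small small small small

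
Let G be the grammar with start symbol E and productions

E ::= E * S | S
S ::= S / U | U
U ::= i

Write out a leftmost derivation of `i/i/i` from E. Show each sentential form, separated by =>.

E => S   [E ::= S]
S => S/U   [S ::= S / U]
S/U => S/U/U   [S ::= S / U]
S/U/U => U/U/U   [S ::= U]
U/U/U => i/U/U   [U ::= i]
i/U/U => i/i/U   [U ::= i]
i/i/U => i/i/i   [U ::= i]

E => S => S/U => S/U/U => U/U/U => i/U/U => i/i/U => i/i/i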